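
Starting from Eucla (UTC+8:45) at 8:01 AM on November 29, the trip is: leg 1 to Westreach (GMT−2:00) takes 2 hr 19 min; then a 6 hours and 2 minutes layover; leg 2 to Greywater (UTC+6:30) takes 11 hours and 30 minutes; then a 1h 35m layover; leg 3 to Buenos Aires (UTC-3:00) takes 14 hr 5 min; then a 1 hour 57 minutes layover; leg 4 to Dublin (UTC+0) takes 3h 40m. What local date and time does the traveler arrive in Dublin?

Convert departure to UTC: 8:01 AM − 8:45 = 11:16 PM UTC on Nov 28.
Add 2 hours 19 minutes leg 1 → 1:35 AM UTC (Nov 29).
Add 6 hours 2 minutes layover in Westreach → 7:37 AM UTC.
Add 11 hours 30 minutes leg 2 → 7:07 PM UTC.
Add 1 hour 35 minutes layover in Greywater → 8:42 PM UTC.
Add 14 hours 5 minutes leg 3 → 10:47 AM UTC (Nov 30).
Add 1 hour and 57 minutes layover in Buenos Aires → 12:44 PM UTC.
Add 3 hours 40 minutes leg 4 → 4:24 PM UTC.
Dublin is UTC+0, so local arrival is the same: 4:24 PM on Nov 30.

4:24 PM on November 30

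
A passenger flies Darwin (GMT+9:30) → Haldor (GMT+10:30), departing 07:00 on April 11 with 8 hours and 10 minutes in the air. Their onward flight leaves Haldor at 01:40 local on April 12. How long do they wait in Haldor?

9 hours 30 minutes

Convert departure to UTC: 07:00 − 9:30 = 21:30 UTC on Apr 10.
Add 8 hours and 10 minutes flight time → 05:40 UTC (Apr 11).
Haldor is UTC+10:30, so local arrival = 05:40 + 10:30 = 16:10 on Apr 11.
Layover = 01:40 − 16:10 (+1 day) = 9 hours 30 minutes.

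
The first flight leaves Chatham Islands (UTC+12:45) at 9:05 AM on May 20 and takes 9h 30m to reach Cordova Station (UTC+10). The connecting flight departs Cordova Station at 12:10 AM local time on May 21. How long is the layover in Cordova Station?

Convert departure to UTC: 9:05 AM − 12:45 = 8:20 PM UTC on May 19.
Add 9 hours 30 minutes flight time → 5:50 AM UTC (May 20).
Cordova Station is UTC+10:00, so local arrival = 5:50 AM + 10:00 = 3:50 PM on May 20.
Layover = 12:10 AM − 3:50 PM (+1 day) = 8 hours 20 minutes.

8 hours 20 minutes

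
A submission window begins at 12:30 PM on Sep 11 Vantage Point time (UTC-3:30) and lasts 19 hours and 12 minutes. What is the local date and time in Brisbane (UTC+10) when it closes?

Brisbane is 13:30 ahead of Vantage Point.
After 19 hours 12 minutes it is 7:42 AM (Sep 12) in Vantage Point.
Shift by the zone difference: 7:42 AM + 13:30 = 9:12 PM on Sep 12 in Brisbane.

9:12 PM on Sep 12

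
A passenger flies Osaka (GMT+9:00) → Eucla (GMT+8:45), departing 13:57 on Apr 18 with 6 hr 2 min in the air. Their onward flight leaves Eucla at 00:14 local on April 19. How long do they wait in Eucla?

Convert departure to UTC: 13:57 − 9:00 = 04:57 UTC on Apr 18.
Add 6 hours and 2 minutes flight time → 10:59 UTC.
Eucla is UTC+8:45, so local arrival = 10:59 + 8:45 = 19:44 on Apr 18.
Layover = 00:14 − 19:44 (+1 day) = 4 hours 30 minutes.

4 hours 30 minutes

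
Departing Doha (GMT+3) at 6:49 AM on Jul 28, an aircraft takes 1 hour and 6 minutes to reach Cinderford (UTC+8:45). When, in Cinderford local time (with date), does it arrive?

Cinderford is 5:45 ahead of Doha.
After 1 hour and 6 minutes it is 7:55 AM in Doha.
Shift by the zone difference: 7:55 AM + 5:45 = 1:40 PM on Jul 28 in Cinderford.

1:40 PM on July 28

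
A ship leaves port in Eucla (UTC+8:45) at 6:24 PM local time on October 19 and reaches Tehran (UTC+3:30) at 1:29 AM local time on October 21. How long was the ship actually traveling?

36 hours 20 minutes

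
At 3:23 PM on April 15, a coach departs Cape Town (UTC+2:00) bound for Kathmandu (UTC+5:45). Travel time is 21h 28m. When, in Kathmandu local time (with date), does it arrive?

4:36 PM on April 16

Convert departure to UTC: 3:23 PM − 2:00 = 1:23 PM UTC on Apr 15.
Add 21 hours 28 minutes travel time → 10:51 AM UTC (Apr 16).
Kathmandu is UTC+5:45, so local arrival = 10:51 AM + 5:45 = 4:36 PM on Apr 16.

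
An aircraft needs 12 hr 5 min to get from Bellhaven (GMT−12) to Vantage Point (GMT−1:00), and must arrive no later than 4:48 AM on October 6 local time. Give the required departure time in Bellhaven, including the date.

Target arrival in UTC: 4:48 AM + 1:00 = 5:48 AM on Oct 6.
Subtract 12 hours and 5 minutes → departure 5:43 PM UTC on Oct 5.
Bellhaven is UTC−12:00: 5:43 PM − 12:00 = 5:43 AM on Oct 5.

5:43 AM on October 5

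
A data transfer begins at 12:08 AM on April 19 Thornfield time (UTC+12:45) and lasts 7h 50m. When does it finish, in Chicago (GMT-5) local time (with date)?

2:13 PM on April 18

Chicago is 17:45 behind Thornfield.
After 7 hours and 50 minutes it is 7:58 AM in Thornfield.
Shift by the zone difference: 7:58 AM − 17:45 = 2:13 PM on Apr 18 in Chicago.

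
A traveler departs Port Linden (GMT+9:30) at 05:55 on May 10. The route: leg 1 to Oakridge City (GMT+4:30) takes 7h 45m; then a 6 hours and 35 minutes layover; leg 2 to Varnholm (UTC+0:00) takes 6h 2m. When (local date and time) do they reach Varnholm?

16:47 on May 10

Convert departure to UTC: 05:55 − 9:30 = 20:25 UTC on May 9.
Add 7 hours and 45 minutes leg 1 → 04:10 UTC (May 10).
Add 6 hours and 35 minutes layover in Oakridge City → 10:45 UTC.
Add 6 hours and 2 minutes leg 2 → 16:47 UTC.
Varnholm is UTC+0, so local arrival is the same: 16:47 on May 10.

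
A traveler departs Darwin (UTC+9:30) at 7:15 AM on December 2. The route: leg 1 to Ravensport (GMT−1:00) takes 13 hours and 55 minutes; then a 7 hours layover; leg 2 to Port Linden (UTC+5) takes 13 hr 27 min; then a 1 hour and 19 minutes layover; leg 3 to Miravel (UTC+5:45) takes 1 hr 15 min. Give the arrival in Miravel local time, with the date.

Convert departure to UTC: 7:15 AM − 9:30 = 9:45 PM UTC on Dec 1.
Add 13 hours 55 minutes leg 1 → 11:40 AM UTC (Dec 2).
Add 7 hours layover in Ravensport → 6:40 PM UTC.
Add 13 hours and 27 minutes leg 2 → 8:07 AM UTC (Dec 3).
Add 1 hour 19 minutes layover in Port Linden → 9:26 AM UTC.
Add 1 hour and 15 minutes leg 3 → 10:41 AM UTC.
Miravel is UTC+5:45, so local arrival = 10:41 AM + 5:45 = 4:26 PM on Dec 3.

4:26 PM on December 3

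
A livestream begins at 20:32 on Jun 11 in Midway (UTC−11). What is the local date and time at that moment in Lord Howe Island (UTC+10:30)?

18:02 on June 12

Lord Howe Island is 21:30 ahead of Midway.
Shift by the zone difference: 20:32 + 21:30 = 18:02 on Jun 12 in Lord Howe Island.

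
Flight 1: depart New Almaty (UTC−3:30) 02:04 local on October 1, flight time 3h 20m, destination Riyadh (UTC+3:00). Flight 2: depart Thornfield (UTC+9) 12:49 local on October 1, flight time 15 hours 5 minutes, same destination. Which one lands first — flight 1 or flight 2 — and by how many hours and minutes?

Flight 1 in UTC: 02:04 + 3:30 = 05:34 on Oct 1.
+3 hours and 20 minutes → arrive 08:54 UTC on Oct 1.
Flight 2 in UTC: 12:49 − 9:00 = 03:49 on Oct 1.
+15 hours and 5 minutes → arrive 18:54 UTC on Oct 1.
Flight 1 lands earlier by 10 hours.

the first, by 10 hours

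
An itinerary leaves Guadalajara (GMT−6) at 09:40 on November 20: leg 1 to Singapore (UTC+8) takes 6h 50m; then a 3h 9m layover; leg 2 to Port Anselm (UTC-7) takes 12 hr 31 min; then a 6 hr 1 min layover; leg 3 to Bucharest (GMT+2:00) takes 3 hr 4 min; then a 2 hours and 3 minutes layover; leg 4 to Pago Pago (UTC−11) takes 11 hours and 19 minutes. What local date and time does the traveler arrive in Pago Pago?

Convert departure to UTC: 09:40 + 6:00 = 15:40 UTC on Nov 20.
Add 6 hours and 50 minutes leg 1 → 22:30 UTC.
Add 3 hours 9 minutes layover in Singapore → 01:39 UTC (Nov 21).
Add 12 hours and 31 minutes leg 2 → 14:10 UTC.
Add 6 hours and 1 minute layover in Port Anselm → 20:11 UTC.
Add 3 hours 4 minutes leg 3 → 23:15 UTC.
Add 2 hours and 3 minutes layover in Bucharest → 01:18 UTC (Nov 22).
Add 11 hours and 19 minutes leg 4 → 12:37 UTC.
Pago Pago is UTC−11:00, so local arrival = 12:37 − 11:00 = 01:37 on Nov 22.

01:37 on November 22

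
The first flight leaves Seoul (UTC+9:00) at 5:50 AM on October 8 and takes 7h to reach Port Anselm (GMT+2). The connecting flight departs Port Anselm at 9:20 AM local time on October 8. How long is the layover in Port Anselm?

3 hours 30 minutes

Convert departure to UTC: 5:50 AM − 9:00 = 8:50 PM UTC on Oct 7.
Add 7 hours flight time → 3:50 AM UTC (Oct 8).
Port Anselm is UTC+2:00, so local arrival = 3:50 AM + 2:00 = 5:50 AM on Oct 8.
Layover = 9:20 AM − 5:50 AM = 3 hours 30 minutes.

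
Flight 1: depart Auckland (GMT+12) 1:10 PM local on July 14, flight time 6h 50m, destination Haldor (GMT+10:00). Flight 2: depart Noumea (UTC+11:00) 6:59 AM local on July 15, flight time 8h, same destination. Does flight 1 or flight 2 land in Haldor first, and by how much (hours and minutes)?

the first, by 19 hours 59 minutes

Flight 1 in UTC: 1:10 PM − 12:00 = 1:10 AM on Jul 14.
+6 hours 50 minutes → arrive 8:00 AM UTC on Jul 14.
Flight 2 in UTC: 6:59 AM − 11:00 = 7:59 PM on Jul 14.
+8 hours → arrive 3:59 AM UTC on Jul 15.
Flight 1 lands earlier by 19 hours 59 minutes.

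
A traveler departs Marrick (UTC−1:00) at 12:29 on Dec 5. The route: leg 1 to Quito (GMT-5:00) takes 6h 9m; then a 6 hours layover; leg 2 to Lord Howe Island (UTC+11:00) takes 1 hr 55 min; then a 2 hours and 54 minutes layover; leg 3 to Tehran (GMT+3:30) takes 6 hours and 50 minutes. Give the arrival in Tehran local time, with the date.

Convert departure to UTC: 12:29 + 1:00 = 13:29 UTC on Dec 5.
Add 6 hours and 9 minutes leg 1 → 19:38 UTC.
Add 6 hours layover in Quito → 01:38 UTC (Dec 6).
Add 1 hour and 55 minutes leg 2 → 03:33 UTC.
Add 2 hours 54 minutes layover in Lord Howe Island → 06:27 UTC.
Add 6 hours 50 minutes leg 3 → 13:17 UTC.
Tehran is UTC+3:30, so local arrival = 13:17 + 3:30 = 16:47 on Dec 6.

16:47 on Dec 6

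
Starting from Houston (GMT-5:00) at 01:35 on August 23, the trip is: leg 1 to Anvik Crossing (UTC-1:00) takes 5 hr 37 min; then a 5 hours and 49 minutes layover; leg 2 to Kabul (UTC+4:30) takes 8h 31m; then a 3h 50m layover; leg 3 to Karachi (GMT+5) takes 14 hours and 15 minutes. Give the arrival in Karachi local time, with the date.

01:37 on August 25

Convert departure to UTC: 01:35 + 5:00 = 06:35 UTC on Aug 23.
Add 5 hours 37 minutes leg 1 → 12:12 UTC.
Add 5 hours and 49 minutes layover in Anvik Crossing → 18:01 UTC.
Add 8 hours and 31 minutes leg 2 → 02:32 UTC (Aug 24).
Add 3 hours 50 minutes layover in Kabul → 06:22 UTC.
Add 14 hours 15 minutes leg 3 → 20:37 UTC.
Karachi is UTC+5:00, so local arrival = 20:37 + 5:00 = 01:37 on Aug 25.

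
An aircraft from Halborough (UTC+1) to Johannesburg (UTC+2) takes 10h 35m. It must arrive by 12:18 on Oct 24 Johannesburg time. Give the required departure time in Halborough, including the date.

00:43 on October 24

Target arrival in UTC: 12:18 − 2:00 = 10:18 on Oct 24.
Subtract 10 hours 35 minutes → departure 23:43 UTC on Oct 23.
Halborough is UTC+1:00: 23:43 + 1:00 = 00:43 on Oct 24.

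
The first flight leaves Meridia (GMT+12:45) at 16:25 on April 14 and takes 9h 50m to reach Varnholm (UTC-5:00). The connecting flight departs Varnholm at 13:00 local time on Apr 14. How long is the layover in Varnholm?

4 hours 30 minutes

Convert departure to UTC: 16:25 − 12:45 = 03:40 UTC on Apr 14.
Add 9 hours and 50 minutes flight time → 13:30 UTC.
Varnholm is UTC−5:00, so local arrival = 13:30 − 5:00 = 08:30 on Apr 14.
Layover = 13:00 − 08:30 = 4 hours 30 minutes.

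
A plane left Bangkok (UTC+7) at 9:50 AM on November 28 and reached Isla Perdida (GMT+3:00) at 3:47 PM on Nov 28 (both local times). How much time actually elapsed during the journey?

Isla Perdida is 4:00 behind Bangkok.
Clock-face elapsed time (ignoring zones) is 5 hours 57 minutes.
Actual elapsed = 5 hours 57 minutes + 4:00 = 9 hours 57 minutes.

9 hours 57 minutes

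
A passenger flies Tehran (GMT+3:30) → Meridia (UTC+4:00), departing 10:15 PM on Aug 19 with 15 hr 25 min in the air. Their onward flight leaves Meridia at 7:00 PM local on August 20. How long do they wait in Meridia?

Convert departure to UTC: 10:15 PM − 3:30 = 6:45 PM UTC on Aug 19.
Add 15 hours 25 minutes flight time → 10:10 AM UTC (Aug 20).
Meridia is UTC+4:00, so local arrival = 10:10 AM + 4:00 = 2:10 PM on Aug 20.
Layover = 7:00 PM − 2:10 PM = 4 hours 50 minutes.

4 hours 50 minutes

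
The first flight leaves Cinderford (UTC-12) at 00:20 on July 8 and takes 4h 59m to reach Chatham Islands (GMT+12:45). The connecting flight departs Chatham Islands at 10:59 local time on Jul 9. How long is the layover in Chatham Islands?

4 hours 55 minutes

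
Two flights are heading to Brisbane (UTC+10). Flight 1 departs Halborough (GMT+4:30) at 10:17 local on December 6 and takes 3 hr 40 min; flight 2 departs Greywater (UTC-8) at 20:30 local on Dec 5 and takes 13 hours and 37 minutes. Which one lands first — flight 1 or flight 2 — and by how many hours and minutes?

Flight 1 in UTC: 10:17 − 4:30 = 05:47 on Dec 6.
+3 hours 40 minutes → arrive 09:27 UTC on Dec 6.
Flight 2 in UTC: 20:30 + 8:00 = 04:30 on Dec 6.
+13 hours 37 minutes → arrive 18:07 UTC on Dec 6.
Flight 1 lands earlier by 8 hours 40 minutes.

the first, by 8 hours 40 minutes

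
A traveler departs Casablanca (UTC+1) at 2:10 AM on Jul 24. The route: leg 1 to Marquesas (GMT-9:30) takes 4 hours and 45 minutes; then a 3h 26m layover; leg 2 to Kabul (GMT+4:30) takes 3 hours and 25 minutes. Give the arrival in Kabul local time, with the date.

Convert departure to UTC: 2:10 AM − 1:00 = 1:10 AM UTC on Jul 24.
Add 4 hours 45 minutes leg 1 → 5:55 AM UTC.
Add 3 hours and 26 minutes layover in Marquesas → 9:21 AM UTC.
Add 3 hours and 25 minutes leg 2 → 12:46 PM UTC.
Kabul is UTC+4:30, so local arrival = 12:46 PM + 4:30 = 5:16 PM on Jul 24.

5:16 PM on July 24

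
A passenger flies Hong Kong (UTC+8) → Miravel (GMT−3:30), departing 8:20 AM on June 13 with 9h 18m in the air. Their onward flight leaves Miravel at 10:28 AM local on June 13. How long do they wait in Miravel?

Convert departure to UTC: 8:20 AM − 8:00 = 12:20 AM UTC on Jun 13.
Add 9 hours 18 minutes flight time → 9:38 AM UTC.
Miravel is UTC−3:30, so local arrival = 9:38 AM − 3:30 = 6:08 AM on Jun 13.
Layover = 10:28 AM − 6:08 AM = 4 hours 20 minutes.

4 hours 20 minutes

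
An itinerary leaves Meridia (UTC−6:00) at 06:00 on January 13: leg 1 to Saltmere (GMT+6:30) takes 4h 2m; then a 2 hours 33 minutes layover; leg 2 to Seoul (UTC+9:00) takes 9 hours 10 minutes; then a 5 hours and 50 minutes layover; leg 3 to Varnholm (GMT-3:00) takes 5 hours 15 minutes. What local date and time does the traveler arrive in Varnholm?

11:50 on January 14

Convert departure to UTC: 06:00 + 6:00 = 12:00 UTC on Jan 13.
Add 4 hours 2 minutes leg 1 → 16:02 UTC.
Add 2 hours 33 minutes layover in Saltmere → 18:35 UTC.
Add 9 hours 10 minutes leg 2 → 03:45 UTC (Jan 14).
Add 5 hours and 50 minutes layover in Seoul → 09:35 UTC.
Add 5 hours and 15 minutes leg 3 → 14:50 UTC.
Varnholm is UTC−3:00, so local arrival = 14:50 − 3:00 = 11:50 on Jan 14.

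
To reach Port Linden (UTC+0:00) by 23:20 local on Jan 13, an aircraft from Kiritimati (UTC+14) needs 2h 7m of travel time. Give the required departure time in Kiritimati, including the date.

11:13 on January 14

Target arrival is already UTC: 23:20 on Jan 13.
Subtract 2 hours 7 minutes → departure 21:13 UTC on Jan 13.
Kiritimati is UTC+14:00: 21:13 + 14:00 = 11:13 on Jan 14.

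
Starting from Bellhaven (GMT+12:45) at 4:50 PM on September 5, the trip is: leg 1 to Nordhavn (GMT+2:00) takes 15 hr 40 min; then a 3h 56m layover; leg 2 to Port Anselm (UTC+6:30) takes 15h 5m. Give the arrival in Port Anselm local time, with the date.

9:16 PM on September 6

Convert departure to UTC: 4:50 PM − 12:45 = 4:05 AM UTC on Sep 5.
Add 15 hours 40 minutes leg 1 → 7:45 PM UTC.
Add 3 hours and 56 minutes layover in Nordhavn → 11:41 PM UTC.
Add 15 hours and 5 minutes leg 2 → 2:46 PM UTC (Sep 6).
Port Anselm is UTC+6:30, so local arrival = 2:46 PM + 6:30 = 9:16 PM on Sep 6.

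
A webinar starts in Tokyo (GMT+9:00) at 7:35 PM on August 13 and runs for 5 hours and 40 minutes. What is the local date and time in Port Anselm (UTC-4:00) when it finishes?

Convert start to UTC: 7:35 PM − 9:00 = 10:35 AM UTC on Aug 13.
Add 5 hours and 40 minutes duration → 4:15 PM UTC.
Port Anselm is UTC−4:00, so local end time = 4:15 PM − 4:00 = 12:15 PM on Aug 13.

12:15 PM on Aug 13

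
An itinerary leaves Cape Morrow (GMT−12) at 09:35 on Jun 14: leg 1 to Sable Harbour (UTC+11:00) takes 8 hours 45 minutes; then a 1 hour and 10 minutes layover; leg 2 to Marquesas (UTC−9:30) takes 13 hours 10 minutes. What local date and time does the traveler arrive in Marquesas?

Convert departure to UTC: 09:35 + 12:00 = 21:35 UTC on Jun 14.
Add 8 hours and 45 minutes leg 1 → 06:20 UTC (Jun 15).
Add 1 hour and 10 minutes layover in Sable Harbour → 07:30 UTC.
Add 13 hours and 10 minutes leg 2 → 20:40 UTC.
Marquesas is UTC−9:30, so local arrival = 20:40 − 9:30 = 11:10 on Jun 15.

11:10 on Jun 15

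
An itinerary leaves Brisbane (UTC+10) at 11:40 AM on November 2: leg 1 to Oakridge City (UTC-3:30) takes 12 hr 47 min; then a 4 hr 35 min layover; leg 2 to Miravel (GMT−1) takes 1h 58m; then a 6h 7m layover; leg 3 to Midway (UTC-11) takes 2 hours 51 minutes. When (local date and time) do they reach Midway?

6:58 PM on November 2

Convert departure to UTC: 11:40 AM − 10:00 = 1:40 AM UTC on Nov 2.
Add 12 hours 47 minutes leg 1 → 2:27 PM UTC.
Add 4 hours 35 minutes layover in Oakridge City → 7:02 PM UTC.
Add 1 hour 58 minutes leg 2 → 9:00 PM UTC.
Add 6 hours and 7 minutes layover in Miravel → 3:07 AM UTC (Nov 3).
Add 2 hours and 51 minutes leg 3 → 5:58 AM UTC.
Midway is UTC−11:00, so local arrival = 5:58 AM − 11:00 = 6:58 PM on Nov 2.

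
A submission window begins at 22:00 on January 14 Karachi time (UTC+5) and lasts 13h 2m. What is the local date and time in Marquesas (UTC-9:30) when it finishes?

20:32 on January 14

Convert start to UTC: 22:00 − 5:00 = 17:00 UTC on Jan 14.
Add 13 hours and 2 minutes duration → 06:02 UTC (Jan 15).
Marquesas is UTC−9:30, so local end time = 06:02 − 9:30 = 20:32 on Jan 14.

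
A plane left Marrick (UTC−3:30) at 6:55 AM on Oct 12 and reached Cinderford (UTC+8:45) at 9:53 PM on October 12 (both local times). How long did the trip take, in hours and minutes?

2 hours 43 minutes

Cinderford is 12:15 ahead of Marrick.
Clock-face elapsed time (ignoring zones) is 14 hours 58 minutes.
Actual elapsed = 14 hours 58 minutes − 12:15 = 2 hours 43 minutes.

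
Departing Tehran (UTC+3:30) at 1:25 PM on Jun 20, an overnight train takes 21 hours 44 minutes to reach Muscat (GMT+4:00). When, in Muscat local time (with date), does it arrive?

Muscat is 0:30 ahead of Tehran.
After 21 hours 44 minutes it is 11:09 AM (Jun 21) in Tehran.
Shift by the zone difference: 11:09 AM + 0:30 = 11:39 AM on Jun 21 in Muscat.

11:39 AM on June 21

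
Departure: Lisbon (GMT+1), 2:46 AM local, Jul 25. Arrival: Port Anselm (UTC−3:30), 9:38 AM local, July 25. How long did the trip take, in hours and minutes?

11 hours 22 minutes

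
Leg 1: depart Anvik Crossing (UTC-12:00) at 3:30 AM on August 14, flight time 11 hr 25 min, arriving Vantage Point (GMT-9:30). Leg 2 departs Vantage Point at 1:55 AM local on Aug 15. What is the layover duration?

8 hours 30 minutes

Convert departure to UTC: 3:30 AM + 12:00 = 3:30 PM UTC on Aug 14.
Add 11 hours 25 minutes flight time → 2:55 AM UTC (Aug 15).
Vantage Point is UTC−9:30, so local arrival = 2:55 AM − 9:30 = 5:25 PM on Aug 14.
Layover = 1:55 AM − 5:25 PM (+1 day) = 8 hours 30 minutes.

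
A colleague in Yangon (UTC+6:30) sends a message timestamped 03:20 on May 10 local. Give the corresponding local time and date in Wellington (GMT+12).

08:50 on May 10

Wellington is 5:30 ahead of Yangon.
Shift by the zone difference: 03:20 + 5:30 = 08:50 on May 10 in Wellington.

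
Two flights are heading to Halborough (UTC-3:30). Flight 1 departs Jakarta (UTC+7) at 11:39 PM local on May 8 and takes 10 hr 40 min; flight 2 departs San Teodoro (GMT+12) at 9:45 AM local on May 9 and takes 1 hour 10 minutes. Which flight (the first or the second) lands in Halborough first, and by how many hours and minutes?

the second, by 4 hours 24 minutes

Flight 1 in UTC: 11:39 PM − 7:00 = 4:39 PM on May 8.
+10 hours 40 minutes → arrive 3:19 AM UTC on May 9.
Flight 2 in UTC: 9:45 AM − 12:00 = 9:45 PM on May 8.
+1 hour and 10 minutes → arrive 10:55 PM UTC on May 8.
Flight 2 lands earlier by 4 hours 24 minutes.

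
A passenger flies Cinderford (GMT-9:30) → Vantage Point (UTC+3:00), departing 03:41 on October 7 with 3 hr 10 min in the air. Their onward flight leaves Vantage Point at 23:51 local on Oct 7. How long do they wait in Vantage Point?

4 hours 30 minutes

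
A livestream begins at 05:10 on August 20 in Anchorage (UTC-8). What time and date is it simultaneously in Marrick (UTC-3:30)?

Marrick is 4:30 ahead of Anchorage.
Shift by the zone difference: 05:10 + 4:30 = 09:40 on Aug 20 in Marrick.

09:40 on August 20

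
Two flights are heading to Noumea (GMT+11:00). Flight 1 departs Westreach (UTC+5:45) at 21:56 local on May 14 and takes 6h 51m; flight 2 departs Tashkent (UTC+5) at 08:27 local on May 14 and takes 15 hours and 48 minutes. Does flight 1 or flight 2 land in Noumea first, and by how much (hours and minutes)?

the second, by 3 hours 47 minutes

Flight 1 in UTC: 21:56 − 5:45 = 16:11 on May 14.
+6 hours and 51 minutes → arrive 23:02 UTC on May 14.
Flight 2 in UTC: 08:27 − 5:00 = 03:27 on May 14.
+15 hours and 48 minutes → arrive 19:15 UTC on May 14.
Flight 2 lands earlier by 3 hours 47 minutes.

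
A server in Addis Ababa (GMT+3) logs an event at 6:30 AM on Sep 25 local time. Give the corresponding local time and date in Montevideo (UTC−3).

In UTC: 6:30 AM − 3:00 = 3:30 AM on Sep 25.
Montevideo is UTC−3:00: 3:30 AM − 3:00 = 12:30 AM on Sep 25.

12:30 AM on Sep 25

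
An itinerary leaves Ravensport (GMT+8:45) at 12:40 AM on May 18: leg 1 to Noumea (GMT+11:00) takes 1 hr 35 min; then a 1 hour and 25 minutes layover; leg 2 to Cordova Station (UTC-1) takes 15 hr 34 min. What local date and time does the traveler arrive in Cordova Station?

9:29 AM on May 18

Convert departure to UTC: 12:40 AM − 8:45 = 3:55 PM UTC on May 17.
Add 1 hour 35 minutes leg 1 → 5:30 PM UTC.
Add 1 hour 25 minutes layover in Noumea → 6:55 PM UTC.
Add 15 hours 34 minutes leg 2 → 10:29 AM UTC (May 18).
Cordova Station is UTC−1:00, so local arrival = 10:29 AM − 1:00 = 9:29 AM on May 18.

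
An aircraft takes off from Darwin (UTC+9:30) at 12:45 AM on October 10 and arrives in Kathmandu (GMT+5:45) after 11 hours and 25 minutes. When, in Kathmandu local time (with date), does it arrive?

8:25 AM on Oct 10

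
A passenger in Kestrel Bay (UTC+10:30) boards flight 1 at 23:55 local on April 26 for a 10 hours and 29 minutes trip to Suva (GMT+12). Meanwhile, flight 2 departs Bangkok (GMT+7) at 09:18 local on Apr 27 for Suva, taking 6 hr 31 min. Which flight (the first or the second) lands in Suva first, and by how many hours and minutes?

Flight 1 in UTC: 23:55 − 10:30 = 13:25 on Apr 26.
+10 hours and 29 minutes → arrive 23:54 UTC on Apr 26.
Flight 2 in UTC: 09:18 − 7:00 = 02:18 on Apr 27.
+6 hours 31 minutes → arrive 08:49 UTC on Apr 27.
Flight 1 lands earlier by 8 hours 55 minutes.

the first, by 8 hours 55 minutes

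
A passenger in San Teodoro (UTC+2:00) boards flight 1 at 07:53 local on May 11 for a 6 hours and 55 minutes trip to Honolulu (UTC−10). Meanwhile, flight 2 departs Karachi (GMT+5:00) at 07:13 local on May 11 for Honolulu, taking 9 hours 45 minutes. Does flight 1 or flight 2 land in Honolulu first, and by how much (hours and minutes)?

the second, by 50 minutes

Flight 1 in UTC: 07:53 − 2:00 = 05:53 on May 11.
+6 hours and 55 minutes → arrive 12:48 UTC on May 11.
Flight 2 in UTC: 07:13 − 5:00 = 02:13 on May 11.
+9 hours and 45 minutes → arrive 11:58 UTC on May 11.
Flight 2 lands earlier by 50 minutes.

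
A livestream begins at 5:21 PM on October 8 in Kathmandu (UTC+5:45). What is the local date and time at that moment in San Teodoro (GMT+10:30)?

10:06 PM on October 8

San Teodoro is 4:45 ahead of Kathmandu.
Shift by the zone difference: 5:21 PM + 4:45 = 10:06 PM on Oct 8 in San Teodoro.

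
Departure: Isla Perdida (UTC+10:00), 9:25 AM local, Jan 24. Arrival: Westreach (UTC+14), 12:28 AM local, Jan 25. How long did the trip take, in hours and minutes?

Westreach is 4:00 ahead of Isla Perdida.
Clock-face elapsed time (ignoring zones) is 15 hours 3 minutes.
Actual elapsed = 15 hours 3 minutes − 4:00 = 11 hours 3 minutes.

11 hours 3 minutes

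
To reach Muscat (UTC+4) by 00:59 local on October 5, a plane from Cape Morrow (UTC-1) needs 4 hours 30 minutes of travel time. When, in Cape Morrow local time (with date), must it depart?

Target arrival in UTC: 00:59 − 4:00 = 20:59 on Oct 4.
Subtract 4 hours 30 minutes → departure 16:29 UTC on Oct 4.
Cape Morrow is UTC−1:00: 16:29 − 1:00 = 15:29 on Oct 4.

15:29 on Oct 4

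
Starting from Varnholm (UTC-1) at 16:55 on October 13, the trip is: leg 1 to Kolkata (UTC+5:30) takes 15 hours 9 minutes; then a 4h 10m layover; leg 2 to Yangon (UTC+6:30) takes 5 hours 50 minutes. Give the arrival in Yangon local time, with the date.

01:34 on October 15

Convert departure to UTC: 16:55 + 1:00 = 17:55 UTC on Oct 13.
Add 15 hours 9 minutes leg 1 → 09:04 UTC (Oct 14).
Add 4 hours and 10 minutes layover in Kolkata → 13:14 UTC.
Add 5 hours and 50 minutes leg 2 → 19:04 UTC.
Yangon is UTC+6:30, so local arrival = 19:04 + 6:30 = 01:34 on Oct 15.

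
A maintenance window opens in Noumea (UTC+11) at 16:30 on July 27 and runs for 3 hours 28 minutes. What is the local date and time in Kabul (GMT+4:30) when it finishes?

Kabul is 6:30 behind Noumea.
After 3 hours and 28 minutes it is 19:58 in Noumea.
Shift by the zone difference: 19:58 − 6:30 = 13:28 on Jul 27 in Kabul.

13:28 on July 27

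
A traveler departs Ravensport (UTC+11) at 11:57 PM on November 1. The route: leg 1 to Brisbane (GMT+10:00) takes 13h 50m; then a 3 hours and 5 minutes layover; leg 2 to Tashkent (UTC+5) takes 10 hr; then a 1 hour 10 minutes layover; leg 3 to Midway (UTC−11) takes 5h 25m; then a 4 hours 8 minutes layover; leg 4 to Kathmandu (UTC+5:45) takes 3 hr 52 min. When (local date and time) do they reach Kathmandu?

Convert departure to UTC: 11:57 PM − 11:00 = 12:57 PM UTC on Nov 1.
Add 13 hours 50 minutes leg 1 → 2:47 AM UTC (Nov 2).
Add 3 hours and 5 minutes layover in Brisbane → 5:52 AM UTC.
Add 10 hours leg 2 → 3:52 PM UTC.
Add 1 hour 10 minutes layover in Tashkent → 5:02 PM UTC.
Add 5 hours 25 minutes leg 3 → 10:27 PM UTC.
Add 4 hours 8 minutes layover in Midway → 2:35 AM UTC (Nov 3).
Add 3 hours 52 minutes leg 4 → 6:27 AM UTC.
Kathmandu is UTC+5:45, so local arrival = 6:27 AM + 5:45 = 12:12 PM on Nov 3.

12:12 PM on November 3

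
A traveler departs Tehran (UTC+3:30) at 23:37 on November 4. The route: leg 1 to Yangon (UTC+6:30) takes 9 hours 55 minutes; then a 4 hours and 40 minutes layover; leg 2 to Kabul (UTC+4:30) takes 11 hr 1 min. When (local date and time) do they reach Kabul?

02:13 on November 6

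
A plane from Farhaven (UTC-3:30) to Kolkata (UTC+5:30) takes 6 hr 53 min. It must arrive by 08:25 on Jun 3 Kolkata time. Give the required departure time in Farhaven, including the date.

16:32 on June 2

Target arrival in UTC: 08:25 − 5:30 = 02:55 on Jun 3.
Subtract 6 hours and 53 minutes → departure 20:02 UTC on Jun 2.
Farhaven is UTC−3:30: 20:02 − 3:30 = 16:32 on Jun 2.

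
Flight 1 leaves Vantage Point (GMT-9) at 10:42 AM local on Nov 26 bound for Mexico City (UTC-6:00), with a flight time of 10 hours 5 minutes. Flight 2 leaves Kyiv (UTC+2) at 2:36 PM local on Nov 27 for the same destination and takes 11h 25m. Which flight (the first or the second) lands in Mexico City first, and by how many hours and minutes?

Flight 1 in UTC: 10:42 AM + 9:00 = 7:42 PM on Nov 26.
+10 hours and 5 minutes → arrive 5:47 AM UTC on Nov 27.
Flight 2 in UTC: 2:36 PM − 2:00 = 12:36 PM on Nov 27.
+11 hours 25 minutes → arrive 12:01 AM UTC on Nov 28.
Flight 1 lands earlier by 18 hours 14 minutes.

the first, by 18 hours 14 minutes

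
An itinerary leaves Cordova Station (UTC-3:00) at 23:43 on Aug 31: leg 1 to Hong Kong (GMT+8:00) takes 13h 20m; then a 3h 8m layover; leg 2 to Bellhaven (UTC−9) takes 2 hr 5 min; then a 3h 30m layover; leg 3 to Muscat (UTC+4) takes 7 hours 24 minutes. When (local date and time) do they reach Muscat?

Convert departure to UTC: 23:43 + 3:00 = 02:43 UTC on Sep 1.
Add 13 hours 20 minutes leg 1 → 16:03 UTC.
Add 3 hours 8 minutes layover in Hong Kong → 19:11 UTC.
Add 2 hours 5 minutes leg 2 → 21:16 UTC.
Add 3 hours and 30 minutes layover in Bellhaven → 00:46 UTC (Sep 2).
Add 7 hours and 24 minutes leg 3 → 08:10 UTC.
Muscat is UTC+4:00, so local arrival = 08:10 + 4:00 = 12:10 on Sep 2.

12:10 on September 2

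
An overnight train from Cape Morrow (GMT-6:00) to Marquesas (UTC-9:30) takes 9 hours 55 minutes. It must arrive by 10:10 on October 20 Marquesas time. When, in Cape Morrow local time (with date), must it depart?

03:45 on Oct 20

Target arrival in UTC: 10:10 + 9:30 = 19:40 on Oct 20.
Subtract 9 hours 55 minutes → departure 09:45 UTC on Oct 20.
Cape Morrow is UTC−6:00: 09:45 − 6:00 = 03:45 on Oct 20.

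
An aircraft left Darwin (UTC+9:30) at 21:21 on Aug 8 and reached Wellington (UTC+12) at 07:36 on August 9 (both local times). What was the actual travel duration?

Wellington is 2:30 ahead of Darwin.
Clock-face elapsed time (ignoring zones) is 10 hours 15 minutes.
Actual elapsed = 10 hours 15 minutes − 2:30 = 7 hours 45 minutes.

7 hours 45 minutes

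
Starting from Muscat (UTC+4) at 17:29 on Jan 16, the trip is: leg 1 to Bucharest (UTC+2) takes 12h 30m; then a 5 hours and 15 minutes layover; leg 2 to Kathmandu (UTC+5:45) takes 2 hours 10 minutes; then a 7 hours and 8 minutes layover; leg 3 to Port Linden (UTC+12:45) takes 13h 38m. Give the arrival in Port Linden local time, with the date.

18:55 on January 18

Convert departure to UTC: 17:29 − 4:00 = 13:29 UTC on Jan 16.
Add 12 hours 30 minutes leg 1 → 01:59 UTC (Jan 17).
Add 5 hours 15 minutes layover in Bucharest → 07:14 UTC.
Add 2 hours and 10 minutes leg 2 → 09:24 UTC.
Add 7 hours 8 minutes layover in Kathmandu → 16:32 UTC.
Add 13 hours and 38 minutes leg 3 → 06:10 UTC (Jan 18).
Port Linden is UTC+12:45, so local arrival = 06:10 + 12:45 = 18:55 on Jan 18.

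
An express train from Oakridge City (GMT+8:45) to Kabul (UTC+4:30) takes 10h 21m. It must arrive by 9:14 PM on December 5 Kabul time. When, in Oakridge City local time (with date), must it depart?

3:08 PM on December 5

Target arrival in UTC: 9:14 PM − 4:30 = 4:44 PM on Dec 5.
Subtract 10 hours and 21 minutes → departure 6:23 AM UTC on Dec 5.
Oakridge City is UTC+8:45: 6:23 AM + 8:45 = 3:08 PM on Dec 5.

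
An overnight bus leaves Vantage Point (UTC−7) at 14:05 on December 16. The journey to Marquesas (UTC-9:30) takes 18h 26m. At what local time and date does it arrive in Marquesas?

06:01 on Dec 17

Convert departure to UTC: 14:05 + 7:00 = 21:05 UTC on Dec 16.
Add 18 hours and 26 minutes travel time → 15:31 UTC (Dec 17).
Marquesas is UTC−9:30, so local arrival = 15:31 − 9:30 = 06:01 on Dec 17.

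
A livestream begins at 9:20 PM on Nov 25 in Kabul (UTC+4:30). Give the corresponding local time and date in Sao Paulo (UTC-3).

1:50 PM on November 25

Sao Paulo is 7:30 behind Kabul.
Shift by the zone difference: 9:20 PM − 7:30 = 1:50 PM on Nov 25 in Sao Paulo.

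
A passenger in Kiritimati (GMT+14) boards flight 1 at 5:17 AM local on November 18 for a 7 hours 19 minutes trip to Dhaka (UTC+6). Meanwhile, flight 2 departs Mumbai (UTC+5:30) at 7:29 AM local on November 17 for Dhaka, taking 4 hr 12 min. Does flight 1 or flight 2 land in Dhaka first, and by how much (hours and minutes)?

Flight 1 in UTC: 5:17 AM − 14:00 = 3:17 PM on Nov 17.
+7 hours 19 minutes → arrive 10:36 PM UTC on Nov 17.
Flight 2 in UTC: 7:29 AM − 5:30 = 1:59 AM on Nov 17.
+4 hours 12 minutes → arrive 6:11 AM UTC on Nov 17.
Flight 2 lands earlier by 16 hours 25 minutes.

the second, by 16 hours 25 minutes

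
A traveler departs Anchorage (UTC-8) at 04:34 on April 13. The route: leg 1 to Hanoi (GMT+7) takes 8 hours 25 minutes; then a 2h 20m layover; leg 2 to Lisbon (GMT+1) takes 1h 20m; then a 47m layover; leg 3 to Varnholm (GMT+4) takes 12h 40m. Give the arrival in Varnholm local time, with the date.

Convert departure to UTC: 04:34 + 8:00 = 12:34 UTC on Apr 13.
Add 8 hours 25 minutes leg 1 → 20:59 UTC.
Add 2 hours 20 minutes layover in Hanoi → 23:19 UTC.
Add 1 hour 20 minutes leg 2 → 00:39 UTC (Apr 14).
Add 47 minutes layover in Lisbon → 01:26 UTC.
Add 12 hours and 40 minutes leg 3 → 14:06 UTC.
Varnholm is UTC+4:00, so local arrival = 14:06 + 4:00 = 18:06 on Apr 14.

18:06 on April 14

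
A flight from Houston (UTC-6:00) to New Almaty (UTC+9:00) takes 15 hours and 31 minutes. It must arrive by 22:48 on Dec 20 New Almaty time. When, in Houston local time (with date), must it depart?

16:17 on December 19

Target arrival in UTC: 22:48 − 9:00 = 13:48 on Dec 20.
Subtract 15 hours 31 minutes → departure 22:17 UTC on Dec 19.
Houston is UTC−6:00: 22:17 − 6:00 = 16:17 on Dec 19.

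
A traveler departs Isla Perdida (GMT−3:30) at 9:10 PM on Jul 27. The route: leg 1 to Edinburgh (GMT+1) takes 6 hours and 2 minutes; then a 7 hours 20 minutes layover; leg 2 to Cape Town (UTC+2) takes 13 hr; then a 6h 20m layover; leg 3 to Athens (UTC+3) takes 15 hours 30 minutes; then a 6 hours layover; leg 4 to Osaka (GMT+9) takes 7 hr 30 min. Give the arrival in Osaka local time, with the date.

Convert departure to UTC: 9:10 PM + 3:30 = 12:40 AM UTC on Jul 28.
Add 6 hours 2 minutes leg 1 → 6:42 AM UTC.
Add 7 hours 20 minutes layover in Edinburgh → 2:02 PM UTC.
Add 13 hours leg 2 → 3:02 AM UTC (Jul 29).
Add 6 hours and 20 minutes layover in Cape Town → 9:22 AM UTC.
Add 15 hours and 30 minutes leg 3 → 12:52 AM UTC (Jul 30).
Add 6 hours layover in Athens → 6:52 AM UTC.
Add 7 hours 30 minutes leg 4 → 2:22 PM UTC.
Osaka is UTC+9:00, so local arrival = 2:22 PM + 9:00 = 11:22 PM on Jul 30.

11:22 PM on July 30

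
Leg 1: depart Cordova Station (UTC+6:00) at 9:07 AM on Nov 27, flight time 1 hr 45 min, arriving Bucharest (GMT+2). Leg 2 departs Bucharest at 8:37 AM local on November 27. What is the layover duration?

1 hour 45 minutes

Convert departure to UTC: 9:07 AM − 6:00 = 3:07 AM UTC on Nov 27.
Add 1 hour and 45 minutes flight time → 4:52 AM UTC.
Bucharest is UTC+2:00, so local arrival = 4:52 AM + 2:00 = 6:52 AM on Nov 27.
Layover = 8:37 AM − 6:52 AM = 1 hour 45 minutes.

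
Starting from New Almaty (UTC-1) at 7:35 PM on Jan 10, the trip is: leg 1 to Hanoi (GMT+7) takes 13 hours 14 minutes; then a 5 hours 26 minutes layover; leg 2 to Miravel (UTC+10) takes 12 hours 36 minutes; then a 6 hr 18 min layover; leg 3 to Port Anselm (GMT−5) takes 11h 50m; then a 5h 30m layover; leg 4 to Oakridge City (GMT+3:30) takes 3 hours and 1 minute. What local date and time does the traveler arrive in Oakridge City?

Convert departure to UTC: 7:35 PM + 1:00 = 8:35 PM UTC on Jan 10.
Add 13 hours and 14 minutes leg 1 → 9:49 AM UTC (Jan 11).
Add 5 hours 26 minutes layover in Hanoi → 3:15 PM UTC.
Add 12 hours 36 minutes leg 2 → 3:51 AM UTC (Jan 12).
Add 6 hours and 18 minutes layover in Miravel → 10:09 AM UTC.
Add 11 hours 50 minutes leg 3 → 9:59 PM UTC.
Add 5 hours 30 minutes layover in Port Anselm → 3:29 AM UTC (Jan 13).
Add 3 hours 1 minute leg 4 → 6:30 AM UTC.
Oakridge City is UTC+3:30, so local arrival = 6:30 AM + 3:30 = 10:00 AM on Jan 13.

10:00 AM on Jan 13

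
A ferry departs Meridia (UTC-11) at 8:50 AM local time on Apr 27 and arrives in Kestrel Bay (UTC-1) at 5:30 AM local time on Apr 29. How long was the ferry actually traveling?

34 hours 40 minutes

Departure in UTC: 8:50 AM + 11:00 = 7:50 PM on Apr 27.
Arrival in UTC: 5:30 AM + 1:00 = 6:30 AM on Apr 29.
Elapsed = 6:30 AM − 7:50 PM (+2 days) = 34 hours 40 minutes.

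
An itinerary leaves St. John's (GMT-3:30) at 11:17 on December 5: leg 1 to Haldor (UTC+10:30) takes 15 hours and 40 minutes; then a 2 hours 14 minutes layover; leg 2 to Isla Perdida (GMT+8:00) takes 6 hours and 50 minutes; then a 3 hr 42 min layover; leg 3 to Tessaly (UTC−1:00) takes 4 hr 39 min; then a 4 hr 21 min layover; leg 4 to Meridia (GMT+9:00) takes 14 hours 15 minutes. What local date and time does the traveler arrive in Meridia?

Convert departure to UTC: 11:17 + 3:30 = 14:47 UTC on Dec 5.
Add 15 hours 40 minutes leg 1 → 06:27 UTC (Dec 6).
Add 2 hours and 14 minutes layover in Haldor → 08:41 UTC.
Add 6 hours 50 minutes leg 2 → 15:31 UTC.
Add 3 hours and 42 minutes layover in Isla Perdida → 19:13 UTC.
Add 4 hours 39 minutes leg 3 → 23:52 UTC.
Add 4 hours 21 minutes layover in Tessaly → 04:13 UTC (Dec 7).
Add 14 hours and 15 minutes leg 4 → 18:28 UTC.
Meridia is UTC+9:00, so local arrival = 18:28 + 9:00 = 03:28 on Dec 8.

03:28 on December 8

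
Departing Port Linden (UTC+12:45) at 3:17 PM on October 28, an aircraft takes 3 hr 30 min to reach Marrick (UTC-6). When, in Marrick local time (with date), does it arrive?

Convert departure to UTC: 3:17 PM − 12:45 = 2:32 AM UTC on Oct 28.
Add 3 hours and 30 minutes travel time → 6:02 AM UTC.
Marrick is UTC−6:00, so local arrival = 6:02 AM − 6:00 = 12:02 AM on Oct 28.

12:02 AM on October 28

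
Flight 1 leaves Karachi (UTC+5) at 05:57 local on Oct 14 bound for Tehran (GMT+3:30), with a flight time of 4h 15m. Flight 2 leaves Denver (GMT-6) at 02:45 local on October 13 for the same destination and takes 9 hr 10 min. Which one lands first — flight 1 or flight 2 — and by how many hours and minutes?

Flight 1 in UTC: 05:57 − 5:00 = 00:57 on Oct 14.
+4 hours 15 minutes → arrive 05:12 UTC on Oct 14.
Flight 2 in UTC: 02:45 + 6:00 = 08:45 on Oct 13.
+9 hours and 10 minutes → arrive 17:55 UTC on Oct 13.
Flight 2 lands earlier by 11 hours 17 minutes.

the second, by 11 hours 17 minutes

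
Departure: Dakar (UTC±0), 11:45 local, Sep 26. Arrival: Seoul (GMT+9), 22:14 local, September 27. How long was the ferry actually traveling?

Departure is already UTC: 11:45 on Sep 26.
Arrival in UTC: 22:14 − 9:00 = 13:14 on Sep 27.
Elapsed = 13:14 − 11:45 (+1 day) = 25 hours 29 minutes.

25 hours 29 minutes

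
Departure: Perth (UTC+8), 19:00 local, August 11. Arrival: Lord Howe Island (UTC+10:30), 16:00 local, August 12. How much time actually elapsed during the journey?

18 hours 30 minutes

Departure in UTC: 19:00 − 8:00 = 11:00 on Aug 11.
Arrival in UTC: 16:00 − 10:30 = 05:30 on Aug 12.
Elapsed = 05:30 − 11:00 (+1 day) = 18 hours 30 minutes.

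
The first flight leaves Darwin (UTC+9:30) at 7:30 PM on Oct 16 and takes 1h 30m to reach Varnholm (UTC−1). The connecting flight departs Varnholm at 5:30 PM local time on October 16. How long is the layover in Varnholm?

7 hours

Convert departure to UTC: 7:30 PM − 9:30 = 10:00 AM UTC on Oct 16.
Add 1 hour 30 minutes flight time → 11:30 AM UTC.
Varnholm is UTC−1:00, so local arrival = 11:30 AM − 1:00 = 10:30 AM on Oct 16.
Layover = 5:30 PM − 10:30 AM = 7 hours.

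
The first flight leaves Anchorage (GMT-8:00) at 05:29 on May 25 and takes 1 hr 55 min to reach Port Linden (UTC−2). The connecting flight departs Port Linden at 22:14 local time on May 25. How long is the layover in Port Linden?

Convert departure to UTC: 05:29 + 8:00 = 13:29 UTC on May 25.
Add 1 hour 55 minutes flight time → 15:24 UTC.
Port Linden is UTC−2:00, so local arrival = 15:24 − 2:00 = 13:24 on May 25.
Layover = 22:14 − 13:24 = 8 hours 50 minutes.

8 hours 50 minutes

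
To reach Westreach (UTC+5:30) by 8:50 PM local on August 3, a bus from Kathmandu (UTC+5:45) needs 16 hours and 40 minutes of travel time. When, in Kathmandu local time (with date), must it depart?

4:25 AM on August 3

Target arrival in UTC: 8:50 PM − 5:30 = 3:20 PM on Aug 3.
Subtract 16 hours and 40 minutes → departure 10:40 PM UTC on Aug 2.
Kathmandu is UTC+5:45: 10:40 PM + 5:45 = 4:25 AM on Aug 3.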